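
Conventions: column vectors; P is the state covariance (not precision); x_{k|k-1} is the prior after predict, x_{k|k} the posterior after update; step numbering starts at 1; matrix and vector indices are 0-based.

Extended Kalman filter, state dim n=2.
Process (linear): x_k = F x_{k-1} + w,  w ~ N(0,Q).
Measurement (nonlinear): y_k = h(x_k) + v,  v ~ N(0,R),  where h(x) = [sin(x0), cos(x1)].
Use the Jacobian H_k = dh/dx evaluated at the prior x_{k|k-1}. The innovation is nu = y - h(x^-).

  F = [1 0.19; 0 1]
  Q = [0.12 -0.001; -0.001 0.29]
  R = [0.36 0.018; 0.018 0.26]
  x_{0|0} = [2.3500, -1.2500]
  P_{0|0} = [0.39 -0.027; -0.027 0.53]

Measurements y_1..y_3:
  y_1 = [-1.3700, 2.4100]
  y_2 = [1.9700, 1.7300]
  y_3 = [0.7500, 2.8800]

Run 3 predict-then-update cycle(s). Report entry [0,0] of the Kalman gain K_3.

step 1: x^-=[2.1125, -1.2500]  P^-=[0.5189 0.0727; 0.0727 0.8200]  H_jac=[-0.5156 0.0000; 0.0000 0.9490]  S=[0.4979 -0.0176; -0.0176 0.9985]  K=[-0.5352 0.0597; -0.0478 0.7785]  nu=[-2.2268, 2.0947]  x^+=[3.4292, 0.4872]  P^+=[0.3716 0.0062; 0.0062 0.2124]
step 2: x^-=[3.5218, 0.4872]  P^-=[0.5016 0.0456; 0.0456 0.5024]  H_jac=[-0.9286 0.0000; 0.0000 -0.4682]  S=[0.7925 0.0378; 0.0378 0.3701]  K=[-0.5878 0.0024; -0.0232 -0.6331]  nu=[2.3411, 0.8464]  x^+=[2.1477, -0.1029]  P^+=[0.2279 0.0213; 0.0213 0.3525]
step 3: x^-=[2.1281, -0.1029]  P^-=[0.3687 0.0872; 0.0872 0.6425]  H_jac=[-0.5289 0.0000; 0.0000 0.1027]  S=[0.4631 0.0133; 0.0133 0.2668]  K=[-0.4226 0.0546; -0.1069 0.2527]  nu=[-0.0987, 1.8853]  x^+=[2.2727, 0.3840]  P^+=[0.2858 0.0641; 0.0641 0.6209]

K[0,0] = -0.4226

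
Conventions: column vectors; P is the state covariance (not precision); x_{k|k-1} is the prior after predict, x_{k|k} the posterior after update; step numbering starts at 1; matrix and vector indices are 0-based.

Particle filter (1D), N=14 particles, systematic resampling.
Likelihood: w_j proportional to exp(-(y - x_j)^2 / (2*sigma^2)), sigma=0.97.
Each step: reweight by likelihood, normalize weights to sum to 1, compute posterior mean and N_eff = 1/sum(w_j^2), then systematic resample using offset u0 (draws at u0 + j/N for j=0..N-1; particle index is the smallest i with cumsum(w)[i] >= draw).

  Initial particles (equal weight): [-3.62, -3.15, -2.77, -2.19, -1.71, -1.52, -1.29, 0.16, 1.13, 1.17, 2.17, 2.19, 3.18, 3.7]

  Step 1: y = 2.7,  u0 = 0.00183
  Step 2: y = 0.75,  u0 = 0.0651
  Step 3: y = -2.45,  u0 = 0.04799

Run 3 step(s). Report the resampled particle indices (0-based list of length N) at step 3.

step 1: w=[0.0000, 0.0000, 0.0000, 0.0000, 0.0000, 0.0000, 0.0001, 0.0085, 0.0711, 0.0759, 0.2269, 0.2294, 0.2331, 0.1549]  mean=2.4796  Neff=5.1719  idx=[7, 8, 9, 10, 10, 10, 11, 11, 11, 12, 12, 12, 13, 13]
step 2: w=[0.1717, 0.1913, 0.1881, 0.0707, 0.0707, 0.0707, 0.0686, 0.0686, 0.0686, 0.0090, 0.0090, 0.0090, 0.0020, 0.0020]  mean=1.4754  Neff=7.6447  idx=[0, 0, 1, 1, 1, 2, 2, 3, 4, 5, 6, 7, 8, 11]
step 3: w=[0.4553, 0.4553, 0.0187, 0.0187, 0.0187, 0.0161, 0.0161, 0.0002, 0.0002, 0.0002, 0.0002, 0.0002, 0.0002, 0.0000]  mean=0.2493  Neff=2.4034  idx=[0, 0, 0, 0, 0, 0, 1, 1, 1, 1, 1, 1, 1, 5]

resampled_idx = [0, 0, 0, 0, 0, 0, 1, 1, 1, 1, 1, 1, 1, 5]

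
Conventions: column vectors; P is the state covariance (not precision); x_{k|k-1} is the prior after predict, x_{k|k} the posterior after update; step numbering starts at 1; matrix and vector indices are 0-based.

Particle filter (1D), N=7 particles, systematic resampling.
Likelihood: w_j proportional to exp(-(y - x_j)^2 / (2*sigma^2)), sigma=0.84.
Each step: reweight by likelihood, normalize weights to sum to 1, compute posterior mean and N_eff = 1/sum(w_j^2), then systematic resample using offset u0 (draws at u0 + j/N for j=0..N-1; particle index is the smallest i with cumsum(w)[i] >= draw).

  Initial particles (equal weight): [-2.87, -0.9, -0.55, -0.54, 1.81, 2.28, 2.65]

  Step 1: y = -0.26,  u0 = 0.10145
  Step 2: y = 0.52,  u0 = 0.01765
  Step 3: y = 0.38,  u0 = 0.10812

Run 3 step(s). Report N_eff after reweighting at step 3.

step 1: w=[0.0030, 0.2766, 0.3483, 0.3497, 0.0177, 0.0038, 0.0009]  mean=-0.5945  Neff=3.1209  idx=[1, 1, 2, 2, 3, 3, 3]
step 2: w=[0.0881, 0.0881, 0.1633, 0.1633, 0.1658, 0.1658, 0.1658]  mean=-0.6067  Neff=6.6105  idx=[0, 1, 2, 3, 4, 5, 6]
step 3: w=[0.0933, 0.0933, 0.1614, 0.1614, 0.1635, 0.1635, 0.1635]  mean=-0.6104  Neff=6.6782  idx=[1, 2, 3, 4, 5, 5, 6]

N_eff = 6.6782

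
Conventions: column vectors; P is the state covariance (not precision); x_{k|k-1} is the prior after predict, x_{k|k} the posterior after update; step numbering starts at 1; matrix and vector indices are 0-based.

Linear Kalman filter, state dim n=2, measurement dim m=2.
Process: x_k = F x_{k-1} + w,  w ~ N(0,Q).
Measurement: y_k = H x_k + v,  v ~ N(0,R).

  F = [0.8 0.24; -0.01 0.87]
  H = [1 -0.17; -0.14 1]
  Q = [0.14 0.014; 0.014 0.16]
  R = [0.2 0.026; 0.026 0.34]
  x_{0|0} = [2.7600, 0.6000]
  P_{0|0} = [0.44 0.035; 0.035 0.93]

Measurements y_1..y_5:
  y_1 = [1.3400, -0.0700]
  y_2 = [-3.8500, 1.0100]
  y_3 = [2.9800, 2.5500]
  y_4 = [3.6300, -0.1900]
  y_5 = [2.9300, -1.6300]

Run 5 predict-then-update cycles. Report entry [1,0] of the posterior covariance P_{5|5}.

step 1: x^-=[2.3520, 0.4944]  P^-=[0.4886 0.2289; 0.2289 0.8634]  S=[0.6357 0.0452; 0.0452 1.1488]  K=[0.6994 0.1122; 0.0780 0.7205]  nu=[-0.9280, -0.2351]  x^+=[1.6766, 0.2526]  P^+=[0.1561 0.0782; 0.0782 0.2580]
step 2: x^-=[1.4019, 0.2030]  P^-=[0.2848 0.1208; 0.1208 0.3539]  S=[0.4539 0.0497; 0.0497 0.6656]  K=[0.5735 0.0788; 0.0789 0.5004]  nu=[-5.2174, 1.0033]  x^+=[-1.5111, 0.2933]  P^+=[0.1269 0.0595; 0.0595 0.1805]
step 3: x^-=[-1.1385, 0.2703]  P^-=[0.2544 0.0919; 0.0919 0.2956]  S=[0.4317 0.0342; 0.0342 0.6148]  K=[0.5483 0.0610; 0.0603 0.4565]  nu=[4.1644, 2.1203]  x^+=[1.2743, 1.4894]  P^+=[0.1201 0.0518; 0.0518 0.1640]
step 4: x^-=[1.3769, 1.2830]  P^-=[0.2462 0.0832; 0.0832 0.2833]  S=[0.4261 0.0286; 0.0286 0.6048]  K=[0.5409 0.0551; 0.0524 0.4466]  nu=[2.4712, -1.2803]  x^+=[2.6431, 0.8406]  P^+=[0.1180 0.0493; 0.0493 0.1601]
step 5: x^-=[2.3162, 0.7049]  P^-=[0.2437 0.0807; 0.0807 0.2803]  S=[0.4243 0.0268; 0.0268 0.6025]  K=[0.5385 0.0533; 0.0497 0.4443]  nu=[0.7336, -2.0106]  x^+=[2.6041, -0.1520]  P^+=[0.1173 0.0486; 0.0486 0.1592]

P_post[1,0] = 0.0486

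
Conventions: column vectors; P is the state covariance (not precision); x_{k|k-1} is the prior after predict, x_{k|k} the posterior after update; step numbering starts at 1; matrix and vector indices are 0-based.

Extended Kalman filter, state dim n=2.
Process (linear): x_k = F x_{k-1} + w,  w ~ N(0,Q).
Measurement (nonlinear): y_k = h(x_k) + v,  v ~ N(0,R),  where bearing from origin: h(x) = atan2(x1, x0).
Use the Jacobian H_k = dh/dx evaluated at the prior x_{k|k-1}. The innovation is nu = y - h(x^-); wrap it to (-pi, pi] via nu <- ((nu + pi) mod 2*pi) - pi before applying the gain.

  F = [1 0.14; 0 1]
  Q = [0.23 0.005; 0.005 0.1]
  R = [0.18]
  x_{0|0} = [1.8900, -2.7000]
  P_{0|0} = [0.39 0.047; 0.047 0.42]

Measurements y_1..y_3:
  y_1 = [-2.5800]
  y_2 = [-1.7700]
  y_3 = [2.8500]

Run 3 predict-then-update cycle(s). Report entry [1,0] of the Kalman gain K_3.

K[1,0] = 0.0116

step 1: x^-=[1.5120, -2.7000]  P^-=[0.6414 0.1108; 0.1108 0.5200]  H_jac=[0.2820 0.1579]  S=[0.2538]  K=[0.7814; 0.4466]  nu=[-1.5197]  x^+=[0.3245, -3.3786]  P^+=[0.4864 0.0222; 0.0222 0.4694]
step 2: x^-=[-0.1485, -3.3786]  P^-=[0.7318 0.0929; 0.0929 0.5694]  H_jac=[0.2954 -0.0130]  S=[0.2432]  K=[0.8838; 0.0825]  nu=[-0.1553]  x^+=[-0.2857, -3.3914]  P^+=[0.5418 0.0752; 0.0752 0.5677]
step 3: x^-=[-0.7605, -3.3914]  P^-=[0.8040 0.1597; 0.1597 0.6677]  H_jac=[0.2807 -0.0630]  S=[0.2404]  K=[0.8972; 0.0116]  nu=[-1.6418]  x^+=[-2.2336, -3.4105]  P^+=[0.6105 0.1572; 0.1572 0.6677]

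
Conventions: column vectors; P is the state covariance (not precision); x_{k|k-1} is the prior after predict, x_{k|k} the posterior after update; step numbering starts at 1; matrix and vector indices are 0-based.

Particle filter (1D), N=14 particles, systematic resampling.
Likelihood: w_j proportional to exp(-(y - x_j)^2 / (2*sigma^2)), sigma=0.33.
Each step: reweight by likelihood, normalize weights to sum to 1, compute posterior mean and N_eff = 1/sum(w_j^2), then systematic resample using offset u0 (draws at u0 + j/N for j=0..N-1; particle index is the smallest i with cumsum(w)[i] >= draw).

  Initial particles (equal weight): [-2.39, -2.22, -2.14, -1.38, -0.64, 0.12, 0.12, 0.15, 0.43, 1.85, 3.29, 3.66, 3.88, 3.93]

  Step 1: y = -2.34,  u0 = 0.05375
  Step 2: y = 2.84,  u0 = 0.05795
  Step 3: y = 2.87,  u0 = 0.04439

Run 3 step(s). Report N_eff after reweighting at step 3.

N_eff = 14.0000

step 1: w=[0.3567, 0.3377, 0.3003, 0.0052, 0.0000, 0.0000, 0.0000, 0.0000, 0.0000, 0.0000, 0.0000, 0.0000, 0.0000, 0.0000]  mean=-2.2522  Neff=3.0164  idx=[0, 0, 0, 0, 0, 1, 1, 1, 1, 2, 2, 2, 2, 2]
step 2: w=[0.0000, 0.0000, 0.0000, 0.0000, 0.0000, 0.0049, 0.0049, 0.0049, 0.0049, 0.1961, 0.1961, 0.1961, 0.1961, 0.1961]  mean=-2.1416  Neff=5.1997  idx=[9, 9, 9, 10, 10, 11, 11, 11, 12, 12, 12, 13, 13, 13]
step 3: w=[0.0714, 0.0714, 0.0714, 0.0714, 0.0714, 0.0714, 0.0714, 0.0714, 0.0714, 0.0714, 0.0714, 0.0714, 0.0714, 0.0714]  mean=-2.1400  Neff=14.0000  idx=[0, 1, 2, 3, 4, 5, 6, 7, 8, 9, 10, 11, 12, 13]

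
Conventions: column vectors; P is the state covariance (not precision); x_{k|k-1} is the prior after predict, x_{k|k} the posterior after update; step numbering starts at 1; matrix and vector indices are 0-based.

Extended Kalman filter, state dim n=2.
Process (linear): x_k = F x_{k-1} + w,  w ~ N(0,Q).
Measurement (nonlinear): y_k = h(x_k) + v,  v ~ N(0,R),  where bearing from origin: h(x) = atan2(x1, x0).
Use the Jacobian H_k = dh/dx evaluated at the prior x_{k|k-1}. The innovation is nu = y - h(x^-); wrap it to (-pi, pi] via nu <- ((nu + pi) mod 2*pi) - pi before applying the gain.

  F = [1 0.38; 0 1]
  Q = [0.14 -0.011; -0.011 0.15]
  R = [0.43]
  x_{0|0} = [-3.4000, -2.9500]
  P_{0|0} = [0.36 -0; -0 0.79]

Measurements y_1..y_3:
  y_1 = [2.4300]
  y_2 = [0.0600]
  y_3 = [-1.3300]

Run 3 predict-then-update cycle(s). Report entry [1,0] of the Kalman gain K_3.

K[1,0] = -0.1875

step 1: x^-=[-4.5210, -2.9500]  P^-=[0.6141 0.2892; 0.2892 0.9400]  H_jac=[0.1012 -0.1551]  S=[0.4498]  K=[0.0385; -0.2591]  nu=[-1.2897]  x^+=[-4.5706, -2.6158]  P^+=[0.6134 0.2937; 0.2937 0.9098]
step 2: x^-=[-5.5646, -2.6158]  P^-=[1.1080 0.6284; 0.6284 1.0598]  H_jac=[0.0692 -0.1472]  S=[0.4455]  K=[-0.0355; -0.2526]  nu=[2.7622]  x^+=[-5.6628, -3.3134]  P^+=[1.1074 0.6244; 0.6244 1.0314]
step 3: x^-=[-6.9219, -3.3134]  P^-=[1.8709 1.0053; 1.0053 1.1814]  H_jac=[0.0563 -0.1175]  S=[0.4389]  K=[-0.0294; -0.1875]  nu=[1.3651]  x^+=[-6.9620, -3.5694]  P^+=[1.8705 1.0029; 1.0029 1.1660]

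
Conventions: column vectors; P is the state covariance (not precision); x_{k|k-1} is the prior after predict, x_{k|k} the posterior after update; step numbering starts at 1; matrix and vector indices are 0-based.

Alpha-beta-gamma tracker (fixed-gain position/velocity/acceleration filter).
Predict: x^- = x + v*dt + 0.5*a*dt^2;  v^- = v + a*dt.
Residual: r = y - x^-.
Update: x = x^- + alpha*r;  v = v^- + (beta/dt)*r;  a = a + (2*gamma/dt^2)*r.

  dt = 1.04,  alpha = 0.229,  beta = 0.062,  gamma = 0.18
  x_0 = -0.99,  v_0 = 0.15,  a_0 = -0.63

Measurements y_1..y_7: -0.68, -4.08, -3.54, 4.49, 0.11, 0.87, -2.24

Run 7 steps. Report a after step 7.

step 1: x_pred=-1.1747  r=0.4947  x^+=-1.0614  v^+=-0.4757  a^+=-0.4653
step 2: x_pred=-1.8078  r=-2.2722  x^+=-2.3281  v^+=-1.0951  a^+=-1.2216
step 3: x_pred=-4.1277  r=0.5877  x^+=-3.9931  v^+=-2.3306  a^+=-1.0260
step 4: x_pred=-6.9718  r=11.4618  x^+=-4.3470  v^+=-2.7143  a^+=2.7889
step 5: x_pred=-5.6617  r=5.7717  x^+=-4.3400  v^+=0.5303  a^+=4.7100
step 6: x_pred=-1.2413  r=2.1113  x^+=-0.7578  v^+=5.5545  a^+=5.4127
step 7: x_pred=7.9461  r=-10.1861  x^+=5.6135  v^+=10.5765  a^+=2.0224

a_post = 2.0224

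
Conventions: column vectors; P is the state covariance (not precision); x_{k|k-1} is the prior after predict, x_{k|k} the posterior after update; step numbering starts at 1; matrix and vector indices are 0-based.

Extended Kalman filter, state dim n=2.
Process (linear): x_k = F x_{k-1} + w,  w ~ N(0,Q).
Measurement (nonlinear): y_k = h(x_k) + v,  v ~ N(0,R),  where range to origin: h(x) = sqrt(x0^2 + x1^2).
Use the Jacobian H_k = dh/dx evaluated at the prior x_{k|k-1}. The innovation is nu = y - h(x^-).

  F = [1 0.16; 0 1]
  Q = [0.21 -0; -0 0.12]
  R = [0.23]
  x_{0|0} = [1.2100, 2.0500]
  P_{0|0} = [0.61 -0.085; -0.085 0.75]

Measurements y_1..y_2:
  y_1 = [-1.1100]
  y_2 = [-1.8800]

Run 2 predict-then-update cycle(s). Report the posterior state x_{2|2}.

step 1: x^-=[1.5380, 2.0500]  P^-=[0.8120 0.0350; 0.0350 0.8700]  H_jac=[0.6001 0.7999]  S=[1.1127]  K=[0.4631; 0.6443]  nu=[-3.6728]  x^+=[-0.1629, -0.3164]  P^+=[0.5734 -0.2970; -0.2970 0.4081]
step 2: x^-=[-0.2135, -0.3164]  P^-=[0.6988 -0.2317; -0.2317 0.5281]  H_jac=[-0.5594 -0.8289]  S=[0.5966]  K=[-0.3332; -0.5165]  nu=[-2.2617]  x^+=[0.5401, 0.8517]  P^+=[0.6325 -0.3344; -0.3344 0.3689]

x_post = [0.5401, 0.8517]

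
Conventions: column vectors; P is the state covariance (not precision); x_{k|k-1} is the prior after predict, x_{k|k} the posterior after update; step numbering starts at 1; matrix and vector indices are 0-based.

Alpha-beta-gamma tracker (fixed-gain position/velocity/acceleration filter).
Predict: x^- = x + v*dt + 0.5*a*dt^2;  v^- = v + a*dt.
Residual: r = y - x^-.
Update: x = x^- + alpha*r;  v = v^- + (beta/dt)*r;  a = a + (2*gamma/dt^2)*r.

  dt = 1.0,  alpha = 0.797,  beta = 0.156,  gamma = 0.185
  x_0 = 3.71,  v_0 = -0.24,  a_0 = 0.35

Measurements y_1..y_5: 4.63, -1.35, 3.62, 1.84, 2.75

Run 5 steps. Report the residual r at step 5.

resid = 1.8394

step 1: x_pred=3.6450  r=0.9850  x^+=4.4300  v^+=0.2637  a^+=0.7145
step 2: x_pred=5.0509  r=-6.4009  x^+=-0.0506  v^+=-0.0204  a^+=-1.6539
step 3: x_pred=-0.8980  r=4.5180  x^+=2.7028  v^+=-0.9695  a^+=0.0178
step 4: x_pred=1.7422  r=0.0978  x^+=1.8201  v^+=-0.9365  a^+=0.0539
step 5: x_pred=0.9106  r=1.8394  x^+=2.3766  v^+=-0.5956  a^+=0.7345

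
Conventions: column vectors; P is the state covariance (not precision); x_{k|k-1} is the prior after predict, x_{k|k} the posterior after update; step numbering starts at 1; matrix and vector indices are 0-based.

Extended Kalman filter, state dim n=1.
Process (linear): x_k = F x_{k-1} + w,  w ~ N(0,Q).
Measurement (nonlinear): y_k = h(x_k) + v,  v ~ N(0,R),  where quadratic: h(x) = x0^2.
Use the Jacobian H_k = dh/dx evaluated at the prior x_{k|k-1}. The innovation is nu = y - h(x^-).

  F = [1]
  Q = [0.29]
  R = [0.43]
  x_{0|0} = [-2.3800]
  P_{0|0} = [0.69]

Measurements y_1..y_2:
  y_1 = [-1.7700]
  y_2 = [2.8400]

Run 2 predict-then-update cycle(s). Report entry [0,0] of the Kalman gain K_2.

step 1: x^-=[-2.3800]  P^-=[0.9800]  H_jac=[-4.7600]  S=[22.6344]  K=[-0.2061]  nu=[-7.4344]  x^+=[-0.8478]  P^+=[0.0186]
step 2: x^-=[-0.8478]  P^-=[0.3086]  H_jac=[-1.6956]  S=[1.3173]  K=[-0.3972]  nu=[2.1212]  x^+=[-1.6905]  P^+=[0.1007]

K[0,0] = -0.3972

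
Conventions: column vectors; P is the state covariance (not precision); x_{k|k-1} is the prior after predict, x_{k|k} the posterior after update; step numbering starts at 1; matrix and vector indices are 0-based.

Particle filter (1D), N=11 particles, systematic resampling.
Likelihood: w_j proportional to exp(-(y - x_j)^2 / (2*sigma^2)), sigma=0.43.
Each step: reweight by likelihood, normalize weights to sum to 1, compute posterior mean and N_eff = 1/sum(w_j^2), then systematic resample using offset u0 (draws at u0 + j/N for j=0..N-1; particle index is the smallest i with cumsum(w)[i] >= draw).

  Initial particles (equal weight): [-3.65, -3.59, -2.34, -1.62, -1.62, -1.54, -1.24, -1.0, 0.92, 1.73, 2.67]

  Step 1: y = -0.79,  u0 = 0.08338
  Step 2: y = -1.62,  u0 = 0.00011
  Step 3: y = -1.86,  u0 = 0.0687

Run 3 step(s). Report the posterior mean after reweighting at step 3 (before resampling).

post_mean = -1.4635

step 1: w=[0.0000, 0.0000, 0.0008, 0.0777, 0.0777, 0.1094, 0.2896, 0.4445, 0.0002, 0.0000, 0.0000]  mean=-1.2257  Neff=3.2728  idx=[4, 5, 5, 6, 6, 6, 7, 7, 7, 7, 7]
step 2: w=[0.1478, 0.1453, 0.1453, 0.1000, 0.1000, 0.1000, 0.0523, 0.0523, 0.0523, 0.0523, 0.0523]  mean=-1.3206  Neff=9.2783  idx=[0, 0, 1, 1, 2, 3, 4, 4, 5, 7, 9]
step 3: w=[0.1509, 0.1509, 0.1337, 0.1337, 0.1337, 0.0624, 0.0624, 0.0624, 0.0624, 0.0239, 0.0239]  mean=-1.4635  Neff=8.6322  idx=[0, 1, 1, 2, 2, 3, 4, 5, 6, 7, 10]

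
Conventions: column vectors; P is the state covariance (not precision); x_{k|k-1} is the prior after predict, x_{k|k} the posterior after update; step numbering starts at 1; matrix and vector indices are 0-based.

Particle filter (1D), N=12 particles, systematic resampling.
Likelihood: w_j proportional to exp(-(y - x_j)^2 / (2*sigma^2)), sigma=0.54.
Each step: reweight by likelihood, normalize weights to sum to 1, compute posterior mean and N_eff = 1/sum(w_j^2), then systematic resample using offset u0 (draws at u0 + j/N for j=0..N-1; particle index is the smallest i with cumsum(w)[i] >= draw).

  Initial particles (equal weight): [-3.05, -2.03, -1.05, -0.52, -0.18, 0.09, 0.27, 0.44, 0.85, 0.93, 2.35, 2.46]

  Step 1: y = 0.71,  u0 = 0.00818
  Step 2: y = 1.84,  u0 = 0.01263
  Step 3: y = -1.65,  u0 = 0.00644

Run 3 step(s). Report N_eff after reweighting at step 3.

step 1: w=[0.0000, 0.0000, 0.0011, 0.0171, 0.0590, 0.1187, 0.1647, 0.2026, 0.2220, 0.2113, 0.0023, 0.0012]  mean=0.5170  Neff=5.5575  idx=[3, 5, 5, 6, 6, 7, 7, 8, 8, 8, 9, 9]
step 2: w=[0.0001, 0.0046, 0.0046, 0.0127, 0.0127, 0.0301, 0.0301, 0.1618, 0.1618, 0.1618, 0.2099, 0.2099]  mean=0.8372  Neff=5.9229  idx=[3, 7, 7, 8, 8, 9, 9, 10, 10, 10, 11, 11]
step 3: w=[0.9052, 0.0112, 0.0112, 0.0112, 0.0112, 0.0112, 0.0112, 0.0056, 0.0056, 0.0056, 0.0056, 0.0056]  mean=0.3272  Neff=1.2190  idx=[0, 0, 0, 0, 0, 0, 0, 0, 0, 0, 0, 2]

N_eff = 1.2190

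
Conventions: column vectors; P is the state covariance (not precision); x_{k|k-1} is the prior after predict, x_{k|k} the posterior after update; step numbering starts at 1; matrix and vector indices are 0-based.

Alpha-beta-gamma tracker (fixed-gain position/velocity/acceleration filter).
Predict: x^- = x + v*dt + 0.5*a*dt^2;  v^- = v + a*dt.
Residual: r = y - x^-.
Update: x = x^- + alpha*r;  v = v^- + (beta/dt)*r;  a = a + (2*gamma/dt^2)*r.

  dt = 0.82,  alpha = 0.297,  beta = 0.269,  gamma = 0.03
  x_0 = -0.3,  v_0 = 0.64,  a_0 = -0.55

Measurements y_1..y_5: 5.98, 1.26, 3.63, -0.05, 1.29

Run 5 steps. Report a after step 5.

a_post = -0.7758

step 1: x_pred=0.0399  r=5.9401  x^+=1.8041  v^+=2.1376  a^+=-0.0199
step 2: x_pred=3.5503  r=-2.2903  x^+=2.8701  v^+=1.3700  a^+=-0.2243
step 3: x_pred=3.9180  r=-0.2880  x^+=3.8325  v^+=1.0915  a^+=-0.2500
step 4: x_pred=4.6435  r=-4.6935  x^+=3.2495  v^+=-0.6532  a^+=-0.6688
step 5: x_pred=2.4891  r=-1.1991  x^+=2.1329  v^+=-1.5950  a^+=-0.7758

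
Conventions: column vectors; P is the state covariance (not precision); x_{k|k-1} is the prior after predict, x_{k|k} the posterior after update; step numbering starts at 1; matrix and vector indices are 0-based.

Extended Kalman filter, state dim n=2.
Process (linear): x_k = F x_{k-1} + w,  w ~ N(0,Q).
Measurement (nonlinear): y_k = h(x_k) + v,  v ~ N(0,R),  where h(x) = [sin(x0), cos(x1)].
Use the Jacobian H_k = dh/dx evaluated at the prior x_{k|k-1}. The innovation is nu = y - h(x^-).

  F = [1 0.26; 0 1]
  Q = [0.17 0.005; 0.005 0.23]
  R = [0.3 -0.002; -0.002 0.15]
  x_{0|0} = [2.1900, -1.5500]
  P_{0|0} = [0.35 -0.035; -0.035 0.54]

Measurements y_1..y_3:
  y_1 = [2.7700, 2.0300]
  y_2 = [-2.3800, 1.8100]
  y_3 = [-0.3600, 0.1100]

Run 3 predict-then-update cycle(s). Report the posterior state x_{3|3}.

x_post = [-0.2522, -0.7806]

step 1: x^-=[1.7870, -1.5500]  P^-=[0.5383 0.1104; 0.1104 0.7700]  H_jac=[-0.2145 0.0000; 0.0000 0.9998]  S=[0.3248 -0.0257; -0.0257 0.9197]  K=[-0.3468 0.1103; -0.0068 0.8369]  nu=[1.7933, 2.0092]  x^+=[1.3867, 0.1194]  P^+=[0.4861 0.0172; 0.0172 0.1256]
step 2: x^-=[1.4177, 0.1194]  P^-=[0.6735 0.0549; 0.0549 0.3556]  H_jac=[0.1525 0.0000; 0.0000 -0.1191]  S=[0.3157 -0.0030; -0.0030 0.1550]  K=[0.3250 -0.0359; 0.0239 -0.2727]  nu=[-3.3683, 0.8171]  x^+=[0.2937, -0.1840]  P^+=[0.6399 0.0507; 0.0507 0.3438]
step 3: x^-=[0.2459, -0.1840]  P^-=[0.8595 0.1451; 0.1451 0.5738]  H_jac=[0.9699 0.0000; 0.0000 0.1830]  S=[1.1086 0.0237; 0.0237 0.1692]  K=[0.7509 0.0515; 0.1140 0.6045]  nu=[-0.6034, -0.8731]  x^+=[-0.2522, -0.7806]  P^+=[0.2322 0.0340; 0.0340 0.4943]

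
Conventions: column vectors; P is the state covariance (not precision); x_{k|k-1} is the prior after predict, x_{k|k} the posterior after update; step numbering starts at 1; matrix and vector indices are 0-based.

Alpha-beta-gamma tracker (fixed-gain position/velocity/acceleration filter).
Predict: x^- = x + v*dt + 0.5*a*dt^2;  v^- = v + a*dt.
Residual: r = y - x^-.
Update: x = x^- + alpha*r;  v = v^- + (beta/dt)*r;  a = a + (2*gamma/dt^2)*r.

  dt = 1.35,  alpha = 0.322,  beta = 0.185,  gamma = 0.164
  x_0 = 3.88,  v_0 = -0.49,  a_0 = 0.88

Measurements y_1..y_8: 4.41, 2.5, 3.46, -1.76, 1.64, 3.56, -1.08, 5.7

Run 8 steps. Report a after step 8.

a_post = 4.0365

step 1: x_pred=4.0204  r=0.3896  x^+=4.1459  v^+=0.7514  a^+=0.9501
step 2: x_pred=6.0260  r=-3.5260  x^+=4.8906  v^+=1.5509  a^+=0.3155
step 3: x_pred=7.2718  r=-3.8118  x^+=6.0444  v^+=1.4545  a^+=-0.3705
step 4: x_pred=7.6703  r=-9.4303  x^+=4.6338  v^+=-0.3380  a^+=-2.0677
step 5: x_pred=2.2933  r=-0.6533  x^+=2.0829  v^+=-3.2189  a^+=-2.1853
step 6: x_pred=-4.2539  r=7.8139  x^+=-1.7379  v^+=-5.0982  a^+=-0.7790
step 7: x_pred=-9.3303  r=8.2503  x^+=-6.6737  v^+=-5.0192  a^+=0.7059
step 8: x_pred=-12.8064  r=18.5064  x^+=-6.8474  v^+=-1.5302  a^+=4.0365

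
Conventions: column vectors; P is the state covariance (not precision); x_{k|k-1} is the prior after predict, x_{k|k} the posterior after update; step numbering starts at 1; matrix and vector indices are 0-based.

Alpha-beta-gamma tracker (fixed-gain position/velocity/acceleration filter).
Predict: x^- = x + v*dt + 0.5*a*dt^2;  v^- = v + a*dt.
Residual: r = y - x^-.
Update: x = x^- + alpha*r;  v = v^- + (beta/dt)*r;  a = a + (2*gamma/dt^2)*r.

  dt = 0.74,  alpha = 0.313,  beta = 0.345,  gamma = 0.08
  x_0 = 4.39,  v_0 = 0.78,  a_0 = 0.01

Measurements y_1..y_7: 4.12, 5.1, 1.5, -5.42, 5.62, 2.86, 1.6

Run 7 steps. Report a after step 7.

step 1: x_pred=4.9699  r=-0.8499  x^+=4.7039  v^+=0.3911  a^+=-0.2383
step 2: x_pred=4.9281  r=0.1719  x^+=4.9819  v^+=0.2949  a^+=-0.1881
step 3: x_pred=5.1486  r=-3.6486  x^+=4.0066  v^+=-1.5453  a^+=-1.2542
step 4: x_pred=2.5197  r=-7.9397  x^+=0.0346  v^+=-6.1750  a^+=-3.5740
step 5: x_pred=-5.5135  r=11.1335  x^+=-2.0287  v^+=-3.6292  a^+=-0.3210
step 6: x_pred=-4.8022  r=7.6622  x^+=-2.4039  v^+=-0.2945  a^+=1.9178
step 7: x_pred=-2.0968  r=3.6968  x^+=-0.9397  v^+=2.8482  a^+=2.9979

a_post = 2.9979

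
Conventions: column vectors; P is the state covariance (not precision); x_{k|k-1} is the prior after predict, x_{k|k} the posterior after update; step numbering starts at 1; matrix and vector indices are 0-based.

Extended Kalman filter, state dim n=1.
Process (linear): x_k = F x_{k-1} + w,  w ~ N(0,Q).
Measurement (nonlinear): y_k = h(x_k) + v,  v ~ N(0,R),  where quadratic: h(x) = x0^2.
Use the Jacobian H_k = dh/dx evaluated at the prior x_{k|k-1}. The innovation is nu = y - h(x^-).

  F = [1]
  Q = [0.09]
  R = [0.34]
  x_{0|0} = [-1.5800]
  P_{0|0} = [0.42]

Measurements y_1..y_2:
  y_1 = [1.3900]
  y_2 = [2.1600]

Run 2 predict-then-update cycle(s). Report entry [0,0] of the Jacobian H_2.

step 1: x^-=[-1.5800]  P^-=[0.5100]  H_jac=[-3.1600]  S=[5.4327]  K=[-0.2967]  nu=[-1.1064]  x^+=[-1.2518]  P^+=[0.0319]
step 2: x^-=[-1.2518]  P^-=[0.1219]  H_jac=[-2.5036]  S=[1.1042]  K=[-0.2764]  nu=[0.5930]  x^+=[-1.4157]  P^+=[0.0375]

H_jac[0,0] = -2.5036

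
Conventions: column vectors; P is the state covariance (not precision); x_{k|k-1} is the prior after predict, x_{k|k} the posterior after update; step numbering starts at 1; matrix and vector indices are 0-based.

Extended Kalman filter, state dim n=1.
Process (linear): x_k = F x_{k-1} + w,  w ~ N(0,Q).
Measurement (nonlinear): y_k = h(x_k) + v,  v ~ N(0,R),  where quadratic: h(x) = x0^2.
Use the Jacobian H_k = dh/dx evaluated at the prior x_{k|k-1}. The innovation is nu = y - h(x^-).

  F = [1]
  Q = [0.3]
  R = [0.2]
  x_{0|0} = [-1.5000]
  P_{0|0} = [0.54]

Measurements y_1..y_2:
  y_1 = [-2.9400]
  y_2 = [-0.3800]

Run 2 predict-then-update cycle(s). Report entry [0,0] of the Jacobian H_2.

H_jac[0,0] = 0.3708

step 1: x^-=[-1.5000]  P^-=[0.8400]  H_jac=[-3.0000]  S=[7.7600]  K=[-0.3247]  nu=[-5.1900]  x^+=[0.1854]  P^+=[0.0216]
step 2: x^-=[0.1854]  P^-=[0.3216]  H_jac=[0.3708]  S=[0.2442]  K=[0.4884]  nu=[-0.4144]  x^+=[-0.0170]  P^+=[0.2634]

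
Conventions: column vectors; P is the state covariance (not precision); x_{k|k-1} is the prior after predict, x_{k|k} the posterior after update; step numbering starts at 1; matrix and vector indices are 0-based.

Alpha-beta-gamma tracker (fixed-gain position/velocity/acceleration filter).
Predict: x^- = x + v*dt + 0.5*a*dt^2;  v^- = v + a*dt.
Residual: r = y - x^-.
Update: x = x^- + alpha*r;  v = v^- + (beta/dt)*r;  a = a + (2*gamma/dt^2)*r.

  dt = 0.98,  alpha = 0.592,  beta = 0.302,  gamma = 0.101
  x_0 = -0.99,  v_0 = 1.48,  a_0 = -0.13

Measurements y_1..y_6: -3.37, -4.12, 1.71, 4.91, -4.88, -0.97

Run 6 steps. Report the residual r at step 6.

resid = 0.1674

step 1: x_pred=0.3980  r=-3.7680  x^+=-1.8327  v^+=0.1914  a^+=-0.9225
step 2: x_pred=-2.0880  r=-2.0320  x^+=-3.2910  v^+=-1.3388  a^+=-1.3499
step 3: x_pred=-5.2512  r=6.9612  x^+=-1.1302  v^+=-0.5165  a^+=0.1142
step 4: x_pred=-1.5815  r=6.4915  x^+=2.2615  v^+=1.5959  a^+=1.4796
step 5: x_pred=4.5360  r=-9.4160  x^+=-1.0383  v^+=0.1442  a^+=-0.5009
step 6: x_pred=-1.1374  r=0.1674  x^+=-1.0383  v^+=-0.2950  a^+=-0.4656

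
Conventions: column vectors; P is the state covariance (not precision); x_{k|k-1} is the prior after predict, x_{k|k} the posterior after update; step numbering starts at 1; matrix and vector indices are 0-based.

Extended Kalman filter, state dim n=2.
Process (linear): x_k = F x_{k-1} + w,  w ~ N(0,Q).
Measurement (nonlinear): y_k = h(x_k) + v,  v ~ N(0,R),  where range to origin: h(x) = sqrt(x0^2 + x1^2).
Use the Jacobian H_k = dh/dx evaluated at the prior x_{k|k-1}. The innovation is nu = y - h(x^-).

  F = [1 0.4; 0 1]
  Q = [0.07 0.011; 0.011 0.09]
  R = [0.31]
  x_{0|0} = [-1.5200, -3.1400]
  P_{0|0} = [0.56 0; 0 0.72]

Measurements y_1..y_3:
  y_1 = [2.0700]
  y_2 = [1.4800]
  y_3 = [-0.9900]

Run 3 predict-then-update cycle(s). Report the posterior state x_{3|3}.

x_post = [-0.7593, -0.0072]

step 1: x^-=[-2.7760, -3.1400]  P^-=[0.7452 0.2990; 0.2990 0.8100]  H_jac=[-0.6623 -0.7492]  S=[1.3883]  K=[-0.5169; -0.5798]  nu=[-2.1212]  x^+=[-1.6796, -1.9102]  P^+=[0.3743 -0.1170; -0.1170 0.3434]
step 2: x^-=[-2.4437, -1.9102]  P^-=[0.4056 0.0313; 0.0313 0.4334]  H_jac=[-0.7879 -0.6159]  S=[0.7565]  K=[-0.4479; -0.3854]  nu=[-1.6217]  x^+=[-1.7173, -1.2852]  P^+=[0.2538 -0.0993; -0.0993 0.3210]
step 3: x^-=[-2.2314, -1.2852]  P^-=[0.2958 0.0401; 0.0401 0.4110]  H_jac=[-0.8665 -0.4991]  S=[0.6692]  K=[-0.4129; -0.3585]  nu=[-3.5651]  x^+=[-0.7593, -0.0072]  P^+=[0.1817 -0.0589; -0.0589 0.3250]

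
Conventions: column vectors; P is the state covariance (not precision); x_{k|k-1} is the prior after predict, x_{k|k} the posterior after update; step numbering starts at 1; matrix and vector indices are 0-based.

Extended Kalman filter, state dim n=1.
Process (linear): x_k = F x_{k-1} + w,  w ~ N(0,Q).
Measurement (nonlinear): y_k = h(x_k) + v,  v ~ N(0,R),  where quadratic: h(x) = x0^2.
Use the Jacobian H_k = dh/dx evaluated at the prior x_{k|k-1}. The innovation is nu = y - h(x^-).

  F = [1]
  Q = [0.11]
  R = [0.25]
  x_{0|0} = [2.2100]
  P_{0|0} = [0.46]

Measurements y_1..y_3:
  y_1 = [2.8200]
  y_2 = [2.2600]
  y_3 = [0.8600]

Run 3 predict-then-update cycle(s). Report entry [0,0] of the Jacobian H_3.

step 1: x^-=[2.2100]  P^-=[0.5700]  H_jac=[4.4200]  S=[11.3857]  K=[0.2213]  nu=[-2.0641]  x^+=[1.7533]  P^+=[0.0125]
step 2: x^-=[1.7533]  P^-=[0.1225]  H_jac=[3.5065]  S=[1.7564]  K=[0.2446]  nu=[-0.8139]  x^+=[1.5542]  P^+=[0.0174]
step 3: x^-=[1.5542]  P^-=[0.1274]  H_jac=[3.1084]  S=[1.4813]  K=[0.2674]  nu=[-1.5555]  x^+=[1.1382]  P^+=[0.0215]

H_jac[0,0] = 3.1084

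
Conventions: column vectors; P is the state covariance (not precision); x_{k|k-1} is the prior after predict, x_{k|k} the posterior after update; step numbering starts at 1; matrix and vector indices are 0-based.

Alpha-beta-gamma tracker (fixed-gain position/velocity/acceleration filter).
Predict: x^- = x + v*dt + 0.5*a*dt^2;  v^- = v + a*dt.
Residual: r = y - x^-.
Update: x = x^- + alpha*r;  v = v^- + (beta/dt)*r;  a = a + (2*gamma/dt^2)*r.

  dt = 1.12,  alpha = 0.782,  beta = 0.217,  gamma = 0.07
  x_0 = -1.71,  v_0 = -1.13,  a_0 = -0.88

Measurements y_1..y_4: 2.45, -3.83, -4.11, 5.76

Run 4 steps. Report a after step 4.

a_post = 0.9927

step 1: x_pred=-3.5275  r=5.9775  x^+=1.1469  v^+=-0.9575  a^+=-0.2129
step 2: x_pred=-0.0590  r=-3.7710  x^+=-3.0079  v^+=-1.9265  a^+=-0.6337
step 3: x_pred=-5.5631  r=1.4531  x^+=-4.4268  v^+=-2.3548  a^+=-0.4716
step 4: x_pred=-7.3599  r=13.1199  x^+=2.8999  v^+=-0.3409  a^+=0.9927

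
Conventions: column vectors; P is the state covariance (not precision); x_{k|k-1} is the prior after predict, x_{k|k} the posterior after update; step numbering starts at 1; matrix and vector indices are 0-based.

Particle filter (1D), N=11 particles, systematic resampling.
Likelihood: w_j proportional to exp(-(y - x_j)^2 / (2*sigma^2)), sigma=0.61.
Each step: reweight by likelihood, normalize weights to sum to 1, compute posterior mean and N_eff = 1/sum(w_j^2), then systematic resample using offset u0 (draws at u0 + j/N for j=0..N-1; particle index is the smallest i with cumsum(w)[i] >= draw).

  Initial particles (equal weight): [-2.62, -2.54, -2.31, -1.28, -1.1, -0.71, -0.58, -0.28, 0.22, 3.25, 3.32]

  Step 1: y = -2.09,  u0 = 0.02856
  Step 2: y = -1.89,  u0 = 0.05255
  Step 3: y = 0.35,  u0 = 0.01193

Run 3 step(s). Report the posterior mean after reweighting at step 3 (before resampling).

step 1: w=[0.2140, 0.2378, 0.2925, 0.1293, 0.0836, 0.0242, 0.0146, 0.0038, 0.0002, 0.0000, 0.0000]  mean=-2.1244  Neff=4.7078  idx=[0, 0, 0, 1, 1, 2, 2, 2, 3, 3, 4]
step 2: w=[0.0739, 0.0739, 0.0739, 0.0857, 0.0857, 0.1193, 0.1193, 0.1193, 0.0917, 0.0917, 0.0654]  mean=-2.1501  Neff=10.5368  idx=[0, 1, 3, 4, 5, 5, 6, 7, 8, 9, 10]
step 3: w=[0.0001, 0.0001, 0.0001, 0.0001, 0.0006, 0.0006, 0.0006, 0.0006, 0.2428, 0.2428, 0.5115]  mean=-1.1910  Neff=2.6350  idx=[8, 8, 8, 9, 9, 9, 10, 10, 10, 10, 10]

post_mean = -1.1910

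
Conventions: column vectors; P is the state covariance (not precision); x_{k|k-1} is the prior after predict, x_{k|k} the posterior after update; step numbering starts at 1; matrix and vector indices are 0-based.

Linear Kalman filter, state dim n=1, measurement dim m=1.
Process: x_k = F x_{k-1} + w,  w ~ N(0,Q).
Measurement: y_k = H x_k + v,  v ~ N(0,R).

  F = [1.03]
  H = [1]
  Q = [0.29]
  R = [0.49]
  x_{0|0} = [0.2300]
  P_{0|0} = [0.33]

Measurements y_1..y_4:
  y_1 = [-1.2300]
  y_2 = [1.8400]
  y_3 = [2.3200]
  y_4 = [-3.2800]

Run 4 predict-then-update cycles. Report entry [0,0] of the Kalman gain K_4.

step 1: x^-=[0.2369]  P^-=[0.6401]  S=[1.1301]  K=[0.5664]  nu=[-1.4669]  x^+=[-0.5940]  P^+=[0.2775]
step 2: x^-=[-0.6118]  P^-=[0.5844]  S=[1.0744]  K=[0.5439]  nu=[2.4518]  x^+=[0.7219]  P^+=[0.2665]
step 3: x^-=[0.7435]  P^-=[0.5728]  S=[1.0628]  K=[0.5389]  nu=[1.5765]  x^+=[1.5931]  P^+=[0.2641]
step 4: x^-=[1.6409]  P^-=[0.5702]  S=[1.0602]  K=[0.5378]  nu=[-4.9209]  x^+=[-1.0056]  P^+=[0.2635]

K[0,0] = 0.5378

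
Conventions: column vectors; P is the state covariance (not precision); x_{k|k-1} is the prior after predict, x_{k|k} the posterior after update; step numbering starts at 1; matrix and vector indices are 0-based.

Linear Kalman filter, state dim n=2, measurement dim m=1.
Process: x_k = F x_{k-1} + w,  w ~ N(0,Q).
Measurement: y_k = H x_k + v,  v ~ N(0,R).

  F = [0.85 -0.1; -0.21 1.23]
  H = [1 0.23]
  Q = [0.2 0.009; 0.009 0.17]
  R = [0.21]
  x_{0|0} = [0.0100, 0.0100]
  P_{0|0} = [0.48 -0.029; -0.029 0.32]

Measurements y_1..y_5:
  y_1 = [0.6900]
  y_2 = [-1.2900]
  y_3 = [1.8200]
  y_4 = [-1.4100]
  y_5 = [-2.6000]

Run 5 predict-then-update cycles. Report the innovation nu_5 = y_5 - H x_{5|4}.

step 1: x^-=[0.0075, 0.0102]  P^-=[0.5549 -0.1470; -0.1470 0.6903]  S=[0.7338]  K=[0.7101; 0.0161]  nu=[0.6802]  x^+=[0.4905, 0.0211]  P^+=[0.1849 -0.1553; -0.1553 0.6901]
step 2: x^-=[0.4148, -0.0770]  P^-=[0.3669 -0.2746; -0.2746 1.3024]  S=[0.5195]  K=[0.5847; 0.0481]  nu=[-1.6871]  x^+=[-0.5716, -0.1582]  P^+=[0.1893 -0.2892; -0.2892 1.3012]
step 3: x^-=[-0.4700, -0.0746]  P^-=[0.3989 -0.4932; -0.4932 2.2964]  S=[0.5035]  K=[0.5670; 0.0694]  nu=[2.3072]  x^+=[0.8381, 0.0854]  P^+=[0.2371 -0.5130; -0.5130 2.2939]
step 4: x^-=[0.7039, -0.0709]  P^-=[0.4814 -0.8626; -0.8626 3.9160]  S=[0.5018]  K=[0.5641; 0.0758]  nu=[-2.0975]  x^+=[-0.4793, -0.2300]  P^+=[0.3218 -0.8841; -0.8841 3.9131]
step 5: x^-=[-0.3844, -0.1822]  P^-=[0.6219 -1.4726; -1.4726 6.5611]  S=[0.5016]  K=[0.5646; 0.0726]  nu=[-2.1737]  x^+=[-1.6117, -0.3400]  P^+=[0.4620 -1.4932; -1.4932 6.5584]

innov = [-2.1737]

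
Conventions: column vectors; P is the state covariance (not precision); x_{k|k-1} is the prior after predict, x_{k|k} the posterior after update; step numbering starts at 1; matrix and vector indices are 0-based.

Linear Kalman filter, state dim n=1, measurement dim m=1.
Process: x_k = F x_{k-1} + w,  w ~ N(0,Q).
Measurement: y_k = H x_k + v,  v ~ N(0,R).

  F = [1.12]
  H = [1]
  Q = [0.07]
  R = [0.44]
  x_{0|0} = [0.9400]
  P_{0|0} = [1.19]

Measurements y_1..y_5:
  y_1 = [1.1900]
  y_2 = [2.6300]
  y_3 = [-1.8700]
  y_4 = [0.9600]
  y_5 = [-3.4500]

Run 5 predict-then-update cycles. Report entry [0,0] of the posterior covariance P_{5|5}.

P_post[0,0] = 0.1792

step 1: x^-=[1.0528]  P^-=[1.5627]  S=[2.0027]  K=[0.7803]  nu=[0.1372]  x^+=[1.1599]  P^+=[0.3433]
step 2: x^-=[1.2990]  P^-=[0.5007]  S=[0.9407]  K=[0.5323]  nu=[1.3310]  x^+=[2.0074]  P^+=[0.2342]
step 3: x^-=[2.2483]  P^-=[0.3638]  S=[0.8038]  K=[0.4526]  nu=[-4.1183]  x^+=[0.3845]  P^+=[0.1991]
step 4: x^-=[0.4306]  P^-=[0.3198]  S=[0.7598]  K=[0.4209]  nu=[0.5294]  x^+=[0.6534]  P^+=[0.1852]
step 5: x^-=[0.7318]  P^-=[0.3023]  S=[0.7423]  K=[0.4073]  nu=[-4.1818]  x^+=[-0.9712]  P^+=[0.1792]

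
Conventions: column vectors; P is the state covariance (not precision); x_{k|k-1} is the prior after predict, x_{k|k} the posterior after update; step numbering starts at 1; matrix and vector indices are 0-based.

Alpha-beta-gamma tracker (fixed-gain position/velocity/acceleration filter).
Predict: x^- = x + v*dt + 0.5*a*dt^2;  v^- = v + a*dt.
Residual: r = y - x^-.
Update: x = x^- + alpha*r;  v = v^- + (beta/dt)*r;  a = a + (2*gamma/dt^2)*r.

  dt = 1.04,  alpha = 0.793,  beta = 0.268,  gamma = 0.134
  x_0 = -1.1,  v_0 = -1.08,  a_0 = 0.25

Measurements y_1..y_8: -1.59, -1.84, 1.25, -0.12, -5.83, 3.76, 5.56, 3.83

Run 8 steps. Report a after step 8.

step 1: x_pred=-2.0880  r=0.4980  x^+=-1.6931  v^+=-0.6917  a^+=0.3734
step 2: x_pred=-2.2105  r=0.3705  x^+=-1.9167  v^+=-0.2079  a^+=0.4652
step 3: x_pred=-1.8813  r=3.1313  x^+=0.6018  v^+=1.0828  a^+=1.2411
step 4: x_pred=2.3992  r=-2.5192  x^+=0.4015  v^+=1.7244  a^+=0.6169
step 5: x_pred=2.5284  r=-8.3584  x^+=-4.0998  v^+=0.2120  a^+=-1.4542
step 6: x_pred=-4.6657  r=8.4257  x^+=2.0159  v^+=0.8709  a^+=0.6335
step 7: x_pred=3.2643  r=2.2957  x^+=5.0848  v^+=2.1214  a^+=1.2024
step 8: x_pred=7.9413  r=-4.1113  x^+=4.6810  v^+=2.3124  a^+=0.1837

a_post = 0.1837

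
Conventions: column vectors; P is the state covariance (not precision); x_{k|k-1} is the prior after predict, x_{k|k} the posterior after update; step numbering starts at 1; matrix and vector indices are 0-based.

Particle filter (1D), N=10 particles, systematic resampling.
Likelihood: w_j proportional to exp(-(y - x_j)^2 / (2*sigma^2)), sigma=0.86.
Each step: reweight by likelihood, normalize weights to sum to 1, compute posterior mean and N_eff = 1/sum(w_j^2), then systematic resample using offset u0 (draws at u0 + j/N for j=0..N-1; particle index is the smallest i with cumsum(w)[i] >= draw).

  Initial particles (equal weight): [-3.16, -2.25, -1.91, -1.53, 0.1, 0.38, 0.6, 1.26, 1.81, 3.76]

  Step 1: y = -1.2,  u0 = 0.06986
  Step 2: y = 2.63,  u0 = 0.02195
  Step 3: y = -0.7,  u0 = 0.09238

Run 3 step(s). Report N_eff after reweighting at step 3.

step 1: w=[0.0264, 0.1680, 0.2518, 0.3290, 0.1130, 0.0655, 0.0396, 0.0059, 0.0008, 0.0000]  mean=-1.3770  Neff=4.5613  idx=[1, 1, 2, 2, 3, 3, 3, 3, 4, 6]
step 2: w=[0.0000, 0.0000, 0.0000, 0.0000, 0.0001, 0.0001, 0.0001, 0.0001, 0.1763, 0.8233]  mean=0.5109  Neff=1.4107  idx=[8, 8, 9, 9, 9, 9, 9, 9, 9, 9]
step 3: w=[0.1685, 0.1685, 0.0829, 0.0829, 0.0829, 0.0829, 0.0829, 0.0829, 0.0829, 0.0829]  mean=0.4315  Neff=8.9494  idx=[0, 1, 1, 2, 3, 5, 6, 7, 8, 9]

N_eff = 8.9494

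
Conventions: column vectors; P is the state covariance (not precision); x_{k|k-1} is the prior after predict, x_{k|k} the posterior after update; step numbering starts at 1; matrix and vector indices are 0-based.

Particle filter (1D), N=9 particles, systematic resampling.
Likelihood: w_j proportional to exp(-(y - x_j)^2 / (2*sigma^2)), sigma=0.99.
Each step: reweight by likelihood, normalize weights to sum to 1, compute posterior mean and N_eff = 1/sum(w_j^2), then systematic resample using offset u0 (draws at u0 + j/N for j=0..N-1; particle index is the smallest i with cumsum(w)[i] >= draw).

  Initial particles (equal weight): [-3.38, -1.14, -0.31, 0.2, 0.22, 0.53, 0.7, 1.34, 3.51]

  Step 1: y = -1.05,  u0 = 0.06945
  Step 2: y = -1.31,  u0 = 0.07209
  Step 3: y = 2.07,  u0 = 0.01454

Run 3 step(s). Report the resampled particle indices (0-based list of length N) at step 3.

resampled_idx = [1, 5, 7, 7, 7, 8, 8, 8, 8]

step 1: w=[0.0193, 0.3066, 0.2328, 0.1387, 0.1352, 0.0861, 0.0645, 0.0167, 0.0000]  mean=-0.3162  Neff=5.0518  idx=[1, 1, 1, 2, 2, 3, 4, 5, 6]
step 2: w=[0.1941, 0.1941, 0.1941, 0.1182, 0.1182, 0.0615, 0.0597, 0.0350, 0.0251]  mean=-0.6755  Neff=6.6598  idx=[0, 0, 1, 2, 2, 3, 4, 5, 7]
step 3: w=[0.0086, 0.0086, 0.0086, 0.0086, 0.0086, 0.0921, 0.0921, 0.2784, 0.4942]  mean=0.2112  Neff=2.9492  idx=[1, 5, 7, 7, 7, 8, 8, 8, 8]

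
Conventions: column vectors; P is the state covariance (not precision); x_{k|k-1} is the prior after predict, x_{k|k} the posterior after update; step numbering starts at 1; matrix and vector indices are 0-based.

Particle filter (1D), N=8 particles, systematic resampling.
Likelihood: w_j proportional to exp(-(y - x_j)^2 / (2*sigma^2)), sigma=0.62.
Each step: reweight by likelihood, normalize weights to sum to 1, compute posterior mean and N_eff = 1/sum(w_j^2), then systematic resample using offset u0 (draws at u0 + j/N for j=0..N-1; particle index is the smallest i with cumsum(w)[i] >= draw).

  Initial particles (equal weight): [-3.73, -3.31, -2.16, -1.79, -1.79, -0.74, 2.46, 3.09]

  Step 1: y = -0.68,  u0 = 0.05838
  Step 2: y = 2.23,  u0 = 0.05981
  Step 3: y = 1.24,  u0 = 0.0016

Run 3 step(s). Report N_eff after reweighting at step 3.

step 1: w=[0.0000, 0.0001, 0.0398, 0.1383, 0.1383, 0.6836, 0.0000, 0.0000]  mean=-1.0871  Neff=1.9720  idx=[3, 4, 4, 5, 5, 5, 5, 5]
step 2: w=[0.0000, 0.0000, 0.0000, 0.2000, 0.2000, 0.2000, 0.2000, 0.2000]  mean=-0.7400  Neff=5.0004  idx=[3, 3, 4, 5, 5, 6, 7, 7]
step 3: w=[0.1250, 0.1250, 0.1250, 0.1250, 0.1250, 0.1250, 0.1250, 0.1250]  mean=-0.7400  Neff=8.0000  idx=[0, 1, 2, 3, 4, 5, 6, 7]

N_eff = 8.0000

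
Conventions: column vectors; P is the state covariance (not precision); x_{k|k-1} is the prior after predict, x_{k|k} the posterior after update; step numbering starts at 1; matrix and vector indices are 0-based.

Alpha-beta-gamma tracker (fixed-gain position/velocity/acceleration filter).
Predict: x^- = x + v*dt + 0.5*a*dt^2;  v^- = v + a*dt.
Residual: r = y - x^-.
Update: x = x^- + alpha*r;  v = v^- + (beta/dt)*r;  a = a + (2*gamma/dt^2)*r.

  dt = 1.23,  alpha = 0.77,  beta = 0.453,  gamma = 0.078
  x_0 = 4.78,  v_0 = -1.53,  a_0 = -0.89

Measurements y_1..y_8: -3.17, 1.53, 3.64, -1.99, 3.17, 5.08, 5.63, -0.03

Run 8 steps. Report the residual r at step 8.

step 1: x_pred=2.2249  r=-5.3949  x^+=-1.9292  v^+=-4.6116  a^+=-1.4463
step 2: x_pred=-8.6955  r=10.2255  x^+=-0.8219  v^+=-2.6245  a^+=-0.3919
step 3: x_pred=-4.3465  r=7.9865  x^+=1.8031  v^+=-0.1652  a^+=0.4316
step 4: x_pred=1.9264  r=-3.9164  x^+=-1.0892  v^+=-1.0767  a^+=0.0278
step 5: x_pred=-2.3926  r=5.5626  x^+=1.8906  v^+=1.0061  a^+=0.6014
step 6: x_pred=3.5830  r=1.4970  x^+=4.7357  v^+=2.2971  a^+=0.7557
step 7: x_pred=8.1328  r=-2.5028  x^+=6.2056  v^+=2.3049  a^+=0.4976
step 8: x_pred=9.4171  r=-9.4471  x^+=2.1428  v^+=-0.5623  a^+=-0.4765

resid = -9.4471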